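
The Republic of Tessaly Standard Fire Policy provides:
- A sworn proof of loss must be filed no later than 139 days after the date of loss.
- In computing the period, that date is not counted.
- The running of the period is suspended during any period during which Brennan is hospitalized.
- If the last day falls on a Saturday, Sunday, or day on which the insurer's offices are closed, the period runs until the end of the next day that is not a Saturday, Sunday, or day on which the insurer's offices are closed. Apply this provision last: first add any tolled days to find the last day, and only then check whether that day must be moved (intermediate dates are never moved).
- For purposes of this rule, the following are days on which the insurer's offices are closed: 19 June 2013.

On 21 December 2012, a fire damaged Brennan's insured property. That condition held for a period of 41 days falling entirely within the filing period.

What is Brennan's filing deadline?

139 days after 21 December 2012 is May 9, 2013.
Tolling adds 41 days: May 9, 2013 + 41 days = June 19, 2013.
June 19, 2013 is a listed holiday. The next qualifying day is June 20, 2013.

June 20, 2013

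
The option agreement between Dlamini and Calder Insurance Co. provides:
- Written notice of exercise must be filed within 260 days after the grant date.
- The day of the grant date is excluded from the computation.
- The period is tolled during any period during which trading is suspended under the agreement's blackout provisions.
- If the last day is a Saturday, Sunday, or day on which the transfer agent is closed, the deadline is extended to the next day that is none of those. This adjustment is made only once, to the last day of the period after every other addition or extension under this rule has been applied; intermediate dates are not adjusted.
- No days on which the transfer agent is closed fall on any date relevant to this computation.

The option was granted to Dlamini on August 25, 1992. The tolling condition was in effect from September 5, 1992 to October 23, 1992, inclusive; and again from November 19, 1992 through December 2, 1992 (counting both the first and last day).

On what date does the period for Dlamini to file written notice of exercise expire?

July 14, 1993

260 days after August 25, 1992 is May 12, 1993.
From September 5, 1992 through October 23, 1992 inclusive is 49 days; tolling adds 49 days: May 12, 1993 + 49 days = June 30, 1993.
From November 19, 1992 through December 2, 1992 inclusive is 14 days; tolling adds 14 days: June 30, 1993 + 14 days = July 14, 1993.
July 14, 1993 is a Wednesday and not a day on which the transfer agent is closed, so no extension applies.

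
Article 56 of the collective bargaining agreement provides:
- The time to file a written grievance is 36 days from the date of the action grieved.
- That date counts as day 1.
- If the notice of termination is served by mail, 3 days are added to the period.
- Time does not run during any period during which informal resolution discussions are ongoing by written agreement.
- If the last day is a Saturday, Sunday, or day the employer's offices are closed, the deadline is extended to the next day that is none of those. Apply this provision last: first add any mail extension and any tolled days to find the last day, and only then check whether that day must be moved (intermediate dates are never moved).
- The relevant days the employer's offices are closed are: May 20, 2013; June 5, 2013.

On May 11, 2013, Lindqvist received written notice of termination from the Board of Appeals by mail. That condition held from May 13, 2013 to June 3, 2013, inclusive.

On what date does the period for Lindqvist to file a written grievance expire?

Counting May 11, 2013 as day 1, day 36 is June 15, 2013.
Service was by mail, adding 3 days: June 15, 2013 + 3 days = June 18, 2013.
From May 13, 2013 through June 3, 2013 inclusive is 22 days; tolling adds 22 days: June 18, 2013 + 22 days = July 10, 2013.
July 10, 2013 is a Wednesday and not a day the employer's offices are closed, so no extension applies.

July 10, 2013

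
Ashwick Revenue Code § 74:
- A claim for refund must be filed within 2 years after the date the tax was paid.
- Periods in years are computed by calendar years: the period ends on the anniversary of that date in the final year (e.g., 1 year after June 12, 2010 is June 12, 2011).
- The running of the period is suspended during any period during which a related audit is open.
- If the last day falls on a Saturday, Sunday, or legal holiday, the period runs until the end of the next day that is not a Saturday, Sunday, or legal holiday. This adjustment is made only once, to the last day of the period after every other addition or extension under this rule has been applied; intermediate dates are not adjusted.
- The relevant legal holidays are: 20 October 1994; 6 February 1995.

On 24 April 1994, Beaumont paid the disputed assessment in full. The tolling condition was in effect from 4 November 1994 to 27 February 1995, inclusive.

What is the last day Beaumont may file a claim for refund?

August 19, 1996

2 years after 24 April 1994 is April 24, 1996.
From November 4, 1994 through February 27, 1995 inclusive is 116 days; tolling adds 116 days: April 24, 1996 + 116 days = August 18, 1996.
August 18, 1996 is Sunday. The next qualifying day is August 19, 1996.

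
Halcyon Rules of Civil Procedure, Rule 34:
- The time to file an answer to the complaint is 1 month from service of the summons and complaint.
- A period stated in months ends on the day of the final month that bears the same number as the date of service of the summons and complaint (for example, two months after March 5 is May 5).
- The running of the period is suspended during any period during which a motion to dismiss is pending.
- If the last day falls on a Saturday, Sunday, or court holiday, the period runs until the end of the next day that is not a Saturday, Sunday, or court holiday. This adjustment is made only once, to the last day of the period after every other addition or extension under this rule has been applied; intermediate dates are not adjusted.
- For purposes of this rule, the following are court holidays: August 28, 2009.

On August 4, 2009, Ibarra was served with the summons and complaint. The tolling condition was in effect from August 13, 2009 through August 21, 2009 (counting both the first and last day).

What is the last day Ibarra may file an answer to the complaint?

September 14, 2009

1 month after August 4, 2009 is September 4, 2009.
From August 13, 2009 through August 21, 2009 inclusive is 9 days; tolling adds 9 days: September 4, 2009 + 9 days = September 13, 2009.
September 13, 2009 is Sunday. The next qualifying day is September 14, 2009.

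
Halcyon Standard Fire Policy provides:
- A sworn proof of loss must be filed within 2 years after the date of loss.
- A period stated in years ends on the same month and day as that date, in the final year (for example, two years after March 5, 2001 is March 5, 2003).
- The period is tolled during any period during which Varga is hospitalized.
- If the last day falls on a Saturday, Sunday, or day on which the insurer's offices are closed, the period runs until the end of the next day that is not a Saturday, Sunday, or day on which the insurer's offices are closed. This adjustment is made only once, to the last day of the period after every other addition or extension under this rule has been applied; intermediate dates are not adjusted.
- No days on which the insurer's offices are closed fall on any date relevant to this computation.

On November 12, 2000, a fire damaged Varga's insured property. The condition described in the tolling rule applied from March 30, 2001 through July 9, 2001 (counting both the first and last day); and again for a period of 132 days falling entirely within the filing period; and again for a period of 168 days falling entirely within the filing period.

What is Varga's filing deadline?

2 years after November 12, 2000 is November 12, 2002.
From March 30, 2001 through July 9, 2001 inclusive is 102 days; tolling adds 102 days: November 12, 2002 + 102 days = February 22, 2003.
Tolling adds 132 days: February 22, 2003 + 132 days = July 4, 2003.
Tolling adds 168 days: July 4, 2003 + 168 days = December 19, 2003.
December 19, 2003 is a Friday and not a day on which the insurer's offices are closed, so no extension applies.

December 19, 2003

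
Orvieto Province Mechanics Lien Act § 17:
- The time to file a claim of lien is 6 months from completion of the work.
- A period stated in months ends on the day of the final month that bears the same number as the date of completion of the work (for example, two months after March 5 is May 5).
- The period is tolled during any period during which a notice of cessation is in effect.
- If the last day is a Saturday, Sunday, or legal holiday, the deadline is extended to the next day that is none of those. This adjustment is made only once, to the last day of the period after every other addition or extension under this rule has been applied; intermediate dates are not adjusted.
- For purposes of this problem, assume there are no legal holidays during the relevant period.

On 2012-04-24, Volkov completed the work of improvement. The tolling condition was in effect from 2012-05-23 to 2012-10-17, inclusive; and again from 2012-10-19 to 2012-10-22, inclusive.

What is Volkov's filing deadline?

6 months after 2012-04-24 is October 24, 2012.
From May 23, 2012 through October 17, 2012 inclusive is 148 days; tolling adds 148 days: October 24, 2012 + 148 days = March 21, 2013.
From October 19, 2012 through October 22, 2012 inclusive is 4 days; tolling adds 4 days: March 21, 2013 + 4 days = March 25, 2013.
March 25, 2013 is a Monday and not a legal holiday, so no extension applies.

March 25, 2013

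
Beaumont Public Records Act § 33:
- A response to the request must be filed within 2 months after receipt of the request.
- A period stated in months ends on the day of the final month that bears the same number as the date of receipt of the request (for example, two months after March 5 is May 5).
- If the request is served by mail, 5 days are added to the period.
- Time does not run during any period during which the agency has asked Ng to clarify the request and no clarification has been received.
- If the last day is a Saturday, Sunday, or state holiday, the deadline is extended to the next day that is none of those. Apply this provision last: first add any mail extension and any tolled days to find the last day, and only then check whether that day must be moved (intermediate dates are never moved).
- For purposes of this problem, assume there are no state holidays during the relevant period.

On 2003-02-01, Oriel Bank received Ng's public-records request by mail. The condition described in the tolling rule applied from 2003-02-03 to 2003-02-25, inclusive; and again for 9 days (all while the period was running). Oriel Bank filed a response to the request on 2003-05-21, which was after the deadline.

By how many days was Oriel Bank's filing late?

13 days

2 months after 2003-02-01 is April 1, 2003.
Service was by mail, adding 5 days: April 1, 2003 + 5 days = April 6, 2003.
From February 3, 2003 through February 25, 2003 inclusive is 23 days; tolling adds 23 days: April 6, 2003 + 23 days = April 29, 2003.
Tolling adds 9 days: April 29, 2003 + 9 days = May 8, 2003.
May 8, 2003 is a Thursday and not a state holiday, so no extension applies.
The deadline is May 8, 2003; from May 8, 2003 to May 21, 2003 is 13 days.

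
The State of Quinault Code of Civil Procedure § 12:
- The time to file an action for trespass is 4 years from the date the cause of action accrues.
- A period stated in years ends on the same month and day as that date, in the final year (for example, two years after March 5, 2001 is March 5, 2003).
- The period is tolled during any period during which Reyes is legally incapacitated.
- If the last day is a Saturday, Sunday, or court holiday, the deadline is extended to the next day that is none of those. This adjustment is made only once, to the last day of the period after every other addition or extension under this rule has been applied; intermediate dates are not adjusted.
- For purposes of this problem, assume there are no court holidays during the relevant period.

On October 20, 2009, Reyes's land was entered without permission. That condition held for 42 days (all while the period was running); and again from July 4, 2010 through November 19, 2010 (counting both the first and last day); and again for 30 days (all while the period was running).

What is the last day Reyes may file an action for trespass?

4 years after October 20, 2009 is October 20, 2013.
Tolling adds 42 days: October 20, 2013 + 42 days = December 1, 2013.
From July 4, 2010 through November 19, 2010 inclusive is 139 days; tolling adds 139 days: December 1, 2013 + 139 days = April 19, 2014.
Tolling adds 30 days: April 19, 2014 + 30 days = May 19, 2014.
May 19, 2014 is a Monday and not a court holiday, so no extension applies.

May 19, 2014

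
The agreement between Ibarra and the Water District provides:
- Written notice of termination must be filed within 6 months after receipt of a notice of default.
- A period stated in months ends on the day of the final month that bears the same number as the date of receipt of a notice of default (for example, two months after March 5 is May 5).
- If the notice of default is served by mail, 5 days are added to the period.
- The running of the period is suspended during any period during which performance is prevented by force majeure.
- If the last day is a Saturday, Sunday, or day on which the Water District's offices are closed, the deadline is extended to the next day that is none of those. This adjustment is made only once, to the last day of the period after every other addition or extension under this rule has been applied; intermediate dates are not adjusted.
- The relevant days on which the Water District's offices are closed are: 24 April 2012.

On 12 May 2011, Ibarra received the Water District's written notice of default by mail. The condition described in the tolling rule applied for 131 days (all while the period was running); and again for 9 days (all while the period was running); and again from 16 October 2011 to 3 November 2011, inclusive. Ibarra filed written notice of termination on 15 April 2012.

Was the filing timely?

6 months after 12 May 2011 is November 12, 2011.
Service was by mail, adding 5 days: November 12, 2011 + 5 days = November 17, 2011.
Tolling adds 131 days: November 17, 2011 + 131 days = March 27, 2012.
Tolling adds 9 days: March 27, 2012 + 9 days = April 5, 2012.
From October 16, 2011 through November 3, 2011 inclusive is 19 days; tolling adds 19 days: April 5, 2012 + 19 days = April 24, 2012.
April 24, 2012 is a listed holiday. The next qualifying day is April 25, 2012.
The deadline is April 25, 2012; the filing on April 15, 2012 is on or before that date.

Yes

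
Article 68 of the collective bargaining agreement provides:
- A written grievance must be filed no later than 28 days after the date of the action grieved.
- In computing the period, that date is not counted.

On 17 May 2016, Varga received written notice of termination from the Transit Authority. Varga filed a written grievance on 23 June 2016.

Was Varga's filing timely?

28 days after 17 May 2016 is June 14, 2016.
The deadline is June 14, 2016; the filing on June 23, 2016 is after that date.

No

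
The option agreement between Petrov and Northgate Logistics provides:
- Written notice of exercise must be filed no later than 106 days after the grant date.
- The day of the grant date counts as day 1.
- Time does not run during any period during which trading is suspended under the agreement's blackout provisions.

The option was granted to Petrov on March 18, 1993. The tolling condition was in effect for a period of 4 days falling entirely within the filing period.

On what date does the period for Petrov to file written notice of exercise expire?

July 5, 1993

Counting March 18, 1993 as day 1, day 106 is July 1, 1993.
Tolling adds 4 days: July 1, 1993 + 4 days = July 5, 1993.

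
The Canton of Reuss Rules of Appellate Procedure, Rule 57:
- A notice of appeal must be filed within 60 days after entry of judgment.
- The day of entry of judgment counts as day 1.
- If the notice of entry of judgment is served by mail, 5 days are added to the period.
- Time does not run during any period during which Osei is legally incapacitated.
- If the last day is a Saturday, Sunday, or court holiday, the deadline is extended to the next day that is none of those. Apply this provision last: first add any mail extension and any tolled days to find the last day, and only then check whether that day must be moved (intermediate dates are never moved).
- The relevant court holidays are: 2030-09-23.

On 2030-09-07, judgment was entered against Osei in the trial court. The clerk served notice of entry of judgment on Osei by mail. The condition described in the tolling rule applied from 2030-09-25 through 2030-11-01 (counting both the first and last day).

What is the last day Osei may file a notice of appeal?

Counting 2030-09-07 as day 1, day 60 is November 5, 2030.
Service was by mail, adding 5 days: November 5, 2030 + 5 days = November 10, 2030.
From September 25, 2030 through November 1, 2030 inclusive is 38 days; tolling adds 38 days: November 10, 2030 + 38 days = December 18, 2030.
December 18, 2030 is a Wednesday and not a court holiday, so no extension applies.

December 18, 2030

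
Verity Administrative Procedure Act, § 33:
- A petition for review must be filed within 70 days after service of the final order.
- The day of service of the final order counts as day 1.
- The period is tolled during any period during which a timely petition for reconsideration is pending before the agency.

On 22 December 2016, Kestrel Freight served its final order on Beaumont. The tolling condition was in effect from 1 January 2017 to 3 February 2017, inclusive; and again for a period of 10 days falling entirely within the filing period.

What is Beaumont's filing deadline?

April 14, 2017

Counting 22 December 2016 as day 1, day 70 is March 1, 2017.
From January 1, 2017 through February 3, 2017 inclusive is 34 days; tolling adds 34 days: March 1, 2017 + 34 days = April 4, 2017.
Tolling adds 10 days: April 4, 2017 + 10 days = April 14, 2017.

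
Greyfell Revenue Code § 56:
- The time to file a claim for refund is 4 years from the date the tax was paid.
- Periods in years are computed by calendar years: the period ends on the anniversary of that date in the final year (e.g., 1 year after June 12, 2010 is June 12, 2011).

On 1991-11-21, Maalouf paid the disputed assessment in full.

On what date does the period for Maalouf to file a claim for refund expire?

4 years after 1991-11-21 is November 21, 1995.

November 21, 1995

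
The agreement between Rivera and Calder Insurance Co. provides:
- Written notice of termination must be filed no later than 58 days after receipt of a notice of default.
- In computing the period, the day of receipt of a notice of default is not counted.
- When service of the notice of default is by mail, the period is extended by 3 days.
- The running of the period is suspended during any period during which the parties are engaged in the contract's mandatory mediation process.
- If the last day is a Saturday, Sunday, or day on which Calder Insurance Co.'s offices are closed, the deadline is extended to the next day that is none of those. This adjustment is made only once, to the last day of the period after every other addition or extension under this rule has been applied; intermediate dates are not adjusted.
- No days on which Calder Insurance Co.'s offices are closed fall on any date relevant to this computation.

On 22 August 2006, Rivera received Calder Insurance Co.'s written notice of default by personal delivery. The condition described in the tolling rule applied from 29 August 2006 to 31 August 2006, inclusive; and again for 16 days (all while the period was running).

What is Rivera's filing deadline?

November 7, 2006

58 days after 22 August 2006 is October 19, 2006.
Service was not by mail, so no mail extension applies.
From August 29, 2006 through August 31, 2006 inclusive is 3 days; tolling adds 3 days: October 19, 2006 + 3 days = October 22, 2006.
Tolling adds 16 days: October 22, 2006 + 16 days = November 7, 2006.
November 7, 2006 is a Tuesday and not a day on which Calder Insurance Co.'s offices are closed, so no extension applies.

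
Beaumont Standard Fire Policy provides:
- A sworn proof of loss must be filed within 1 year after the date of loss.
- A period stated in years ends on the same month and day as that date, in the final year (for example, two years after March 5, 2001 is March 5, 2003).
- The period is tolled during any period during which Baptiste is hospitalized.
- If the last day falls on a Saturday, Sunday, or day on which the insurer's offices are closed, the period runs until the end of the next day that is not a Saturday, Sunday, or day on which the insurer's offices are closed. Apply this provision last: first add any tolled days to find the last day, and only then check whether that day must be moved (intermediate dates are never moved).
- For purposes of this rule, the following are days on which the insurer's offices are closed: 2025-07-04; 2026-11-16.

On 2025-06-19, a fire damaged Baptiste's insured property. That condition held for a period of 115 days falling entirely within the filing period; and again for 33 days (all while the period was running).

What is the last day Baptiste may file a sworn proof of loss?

November 17, 2026

1 year after 2025-06-19 is June 19, 2026.
Tolling adds 115 days: June 19, 2026 + 115 days = October 12, 2026.
Tolling adds 33 days: October 12, 2026 + 33 days = November 14, 2026.
November 14, 2026 is Saturday; November 15, 2026 is Sunday; November 16, 2026 is a listed holiday. The next qualifying day is November 17, 2026.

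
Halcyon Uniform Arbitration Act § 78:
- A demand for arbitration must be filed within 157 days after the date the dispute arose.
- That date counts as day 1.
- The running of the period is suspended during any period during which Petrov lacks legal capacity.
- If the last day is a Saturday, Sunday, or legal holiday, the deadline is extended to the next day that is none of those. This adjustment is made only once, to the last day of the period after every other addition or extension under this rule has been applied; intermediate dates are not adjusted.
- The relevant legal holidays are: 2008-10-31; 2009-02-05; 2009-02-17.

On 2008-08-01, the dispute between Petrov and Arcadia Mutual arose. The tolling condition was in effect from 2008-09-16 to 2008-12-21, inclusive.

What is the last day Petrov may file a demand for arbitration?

April 13, 2009

Counting 2008-08-01 as day 1, day 157 is January 4, 2009.
From September 16, 2008 through December 21, 2008 inclusive is 97 days; tolling adds 97 days: January 4, 2009 + 97 days = April 11, 2009.
April 11, 2009 is Saturday; April 12, 2009 is Sunday. The next qualifying day is April 13, 2009.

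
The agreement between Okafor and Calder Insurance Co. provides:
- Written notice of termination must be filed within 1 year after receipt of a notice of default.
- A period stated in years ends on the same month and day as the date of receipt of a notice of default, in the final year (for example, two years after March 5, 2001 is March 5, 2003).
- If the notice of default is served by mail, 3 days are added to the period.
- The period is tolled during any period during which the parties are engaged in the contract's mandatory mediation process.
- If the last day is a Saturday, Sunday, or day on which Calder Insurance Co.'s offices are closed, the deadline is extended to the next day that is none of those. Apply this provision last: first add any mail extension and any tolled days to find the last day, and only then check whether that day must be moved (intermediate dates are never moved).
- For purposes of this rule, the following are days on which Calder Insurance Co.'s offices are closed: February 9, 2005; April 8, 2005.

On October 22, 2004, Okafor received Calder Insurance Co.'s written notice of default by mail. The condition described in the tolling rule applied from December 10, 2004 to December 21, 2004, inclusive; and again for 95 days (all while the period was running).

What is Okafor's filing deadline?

February 9, 2006

1 year after October 22, 2004 is October 22, 2005.
Service was by mail, adding 3 days: October 22, 2005 + 3 days = October 25, 2005.
From December 10, 2004 through December 21, 2004 inclusive is 12 days; tolling adds 12 days: October 25, 2005 + 12 days = November 6, 2005.
Tolling adds 95 days: November 6, 2005 + 95 days = February 9, 2006.
February 9, 2006 is a Thursday and not a day on which Calder Insurance Co.'s offices are closed, so no extension applies.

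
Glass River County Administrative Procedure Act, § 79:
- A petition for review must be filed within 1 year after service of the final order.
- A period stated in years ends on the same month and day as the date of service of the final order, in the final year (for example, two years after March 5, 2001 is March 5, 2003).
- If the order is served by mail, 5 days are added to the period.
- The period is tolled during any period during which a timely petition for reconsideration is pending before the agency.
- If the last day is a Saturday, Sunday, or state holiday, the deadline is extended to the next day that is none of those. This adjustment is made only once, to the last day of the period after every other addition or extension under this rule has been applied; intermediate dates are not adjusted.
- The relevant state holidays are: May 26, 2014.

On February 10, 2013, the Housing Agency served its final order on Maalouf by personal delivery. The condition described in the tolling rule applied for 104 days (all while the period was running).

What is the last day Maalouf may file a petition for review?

1 year after February 10, 2013 is February 10, 2014.
Service was not by mail, so no mail extension applies.
Tolling adds 104 days: February 10, 2014 + 104 days = May 25, 2014.
May 25, 2014 is Sunday; May 26, 2014 is a listed holiday. The next qualifying day is May 27, 2014.

May 27, 2014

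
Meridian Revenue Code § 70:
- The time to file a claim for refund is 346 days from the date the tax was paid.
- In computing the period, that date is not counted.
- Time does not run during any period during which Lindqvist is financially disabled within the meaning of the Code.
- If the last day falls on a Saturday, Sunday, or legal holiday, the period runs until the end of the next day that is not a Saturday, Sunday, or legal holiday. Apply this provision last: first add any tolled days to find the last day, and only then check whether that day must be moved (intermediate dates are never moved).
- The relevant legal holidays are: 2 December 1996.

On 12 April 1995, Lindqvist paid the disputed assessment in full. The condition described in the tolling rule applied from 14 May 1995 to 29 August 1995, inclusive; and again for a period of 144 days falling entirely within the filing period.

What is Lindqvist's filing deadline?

December 3, 1996

346 days after 12 April 1995 is March 23, 1996.
From May 14, 1995 through August 29, 1995 inclusive is 108 days; tolling adds 108 days: March 23, 1996 + 108 days = July 9, 1996.
Tolling adds 144 days: July 9, 1996 + 144 days = November 30, 1996.
November 30, 1996 is Saturday; December 1, 1996 is Sunday; December 2, 1996 is a listed holiday. The next qualifying day is December 3, 1996.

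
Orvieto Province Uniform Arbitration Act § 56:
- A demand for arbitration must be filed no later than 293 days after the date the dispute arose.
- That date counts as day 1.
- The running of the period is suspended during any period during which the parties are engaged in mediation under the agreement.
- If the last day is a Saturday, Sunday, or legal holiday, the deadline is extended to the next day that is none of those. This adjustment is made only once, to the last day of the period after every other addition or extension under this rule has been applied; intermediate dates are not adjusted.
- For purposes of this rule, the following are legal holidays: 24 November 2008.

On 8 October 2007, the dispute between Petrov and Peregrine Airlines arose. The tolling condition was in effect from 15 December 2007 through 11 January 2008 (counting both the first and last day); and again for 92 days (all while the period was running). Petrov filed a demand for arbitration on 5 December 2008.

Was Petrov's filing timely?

No

Counting 8 October 2007 as day 1, day 293 is July 26, 2008.
From December 15, 2007 through January 11, 2008 inclusive is 28 days; tolling adds 28 days: July 26, 2008 + 28 days = August 23, 2008.
Tolling adds 92 days: August 23, 2008 + 92 days = November 23, 2008.
November 23, 2008 is Sunday; November 24, 2008 is a listed holiday. The next qualifying day is November 25, 2008.
The deadline is November 25, 2008; the filing on December 5, 2008 is after that date.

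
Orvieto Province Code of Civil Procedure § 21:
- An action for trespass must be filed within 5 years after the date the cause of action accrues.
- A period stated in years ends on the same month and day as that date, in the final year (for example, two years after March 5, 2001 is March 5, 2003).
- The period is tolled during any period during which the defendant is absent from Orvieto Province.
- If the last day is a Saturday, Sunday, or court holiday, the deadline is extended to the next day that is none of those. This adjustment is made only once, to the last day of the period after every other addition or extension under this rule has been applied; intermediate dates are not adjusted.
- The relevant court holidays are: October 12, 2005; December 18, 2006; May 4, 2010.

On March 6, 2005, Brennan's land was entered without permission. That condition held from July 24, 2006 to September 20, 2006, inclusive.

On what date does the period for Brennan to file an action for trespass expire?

May 5, 2010

5 years after March 6, 2005 is March 6, 2010.
From July 24, 2006 through September 20, 2006 inclusive is 59 days; tolling adds 59 days: March 6, 2010 + 59 days = May 4, 2010.
May 4, 2010 is a listed holiday. The next qualifying day is May 5, 2010.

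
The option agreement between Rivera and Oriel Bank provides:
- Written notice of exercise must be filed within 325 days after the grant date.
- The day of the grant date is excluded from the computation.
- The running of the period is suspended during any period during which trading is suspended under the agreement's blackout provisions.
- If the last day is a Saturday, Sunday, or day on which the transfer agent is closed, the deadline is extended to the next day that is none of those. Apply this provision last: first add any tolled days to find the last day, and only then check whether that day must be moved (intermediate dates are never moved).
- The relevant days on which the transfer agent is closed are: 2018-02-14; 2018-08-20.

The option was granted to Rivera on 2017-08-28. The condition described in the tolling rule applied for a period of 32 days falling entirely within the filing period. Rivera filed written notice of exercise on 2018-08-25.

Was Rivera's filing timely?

No

325 days after 2017-08-28 is July 19, 2018.
Tolling adds 32 days: July 19, 2018 + 32 days = August 20, 2018.
August 20, 2018 is a listed holiday. The next qualifying day is August 21, 2018.
The deadline is August 21, 2018; the filing on August 25, 2018 is after that date.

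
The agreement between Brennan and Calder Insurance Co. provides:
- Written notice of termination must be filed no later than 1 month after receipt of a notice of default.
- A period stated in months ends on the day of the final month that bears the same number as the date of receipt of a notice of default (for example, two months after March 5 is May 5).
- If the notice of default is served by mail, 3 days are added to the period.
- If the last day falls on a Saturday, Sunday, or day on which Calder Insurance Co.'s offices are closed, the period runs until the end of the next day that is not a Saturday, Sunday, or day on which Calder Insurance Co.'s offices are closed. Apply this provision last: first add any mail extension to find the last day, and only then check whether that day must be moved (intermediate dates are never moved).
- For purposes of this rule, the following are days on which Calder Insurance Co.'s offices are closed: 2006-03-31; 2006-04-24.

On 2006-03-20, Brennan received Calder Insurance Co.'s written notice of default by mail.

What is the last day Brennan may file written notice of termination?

April 25, 2006

1 month after 2006-03-20 is April 20, 2006.
Service was by mail, adding 3 days: April 20, 2006 + 3 days = April 23, 2006.
April 23, 2006 is Sunday; April 24, 2006 is a listed holiday. The next qualifying day is April 25, 2006.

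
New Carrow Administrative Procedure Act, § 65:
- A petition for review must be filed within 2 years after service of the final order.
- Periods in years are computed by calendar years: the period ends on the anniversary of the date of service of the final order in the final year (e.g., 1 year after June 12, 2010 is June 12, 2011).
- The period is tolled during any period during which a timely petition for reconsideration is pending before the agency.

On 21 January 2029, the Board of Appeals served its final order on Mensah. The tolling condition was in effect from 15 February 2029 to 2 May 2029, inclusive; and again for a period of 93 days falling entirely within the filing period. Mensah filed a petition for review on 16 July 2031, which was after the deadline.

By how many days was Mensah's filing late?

6 days

2 years after 21 January 2029 is January 21, 2031.
From February 15, 2029 through May 2, 2029 inclusive is 77 days; tolling adds 77 days: January 21, 2031 + 77 days = April 8, 2031.
Tolling adds 93 days: April 8, 2031 + 93 days = July 10, 2031.
The deadline is July 10, 2031; from July 10, 2031 to July 16, 2031 is 6 days.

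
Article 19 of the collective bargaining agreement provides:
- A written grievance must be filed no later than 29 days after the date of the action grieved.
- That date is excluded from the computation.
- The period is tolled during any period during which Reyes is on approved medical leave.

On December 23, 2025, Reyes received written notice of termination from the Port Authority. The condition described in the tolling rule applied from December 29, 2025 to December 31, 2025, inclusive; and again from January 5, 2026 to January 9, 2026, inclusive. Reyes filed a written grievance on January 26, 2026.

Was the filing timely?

Yes

29 days after December 23, 2025 is January 21, 2026.
From December 29, 2025 through December 31, 2025 inclusive is 3 days; tolling adds 3 days: January 21, 2026 + 3 days = January 24, 2026.
From January 5, 2026 through January 9, 2026 inclusive is 5 days; tolling adds 5 days: January 24, 2026 + 5 days = January 29, 2026.
The deadline is January 29, 2026; the filing on January 26, 2026 is on or before that date.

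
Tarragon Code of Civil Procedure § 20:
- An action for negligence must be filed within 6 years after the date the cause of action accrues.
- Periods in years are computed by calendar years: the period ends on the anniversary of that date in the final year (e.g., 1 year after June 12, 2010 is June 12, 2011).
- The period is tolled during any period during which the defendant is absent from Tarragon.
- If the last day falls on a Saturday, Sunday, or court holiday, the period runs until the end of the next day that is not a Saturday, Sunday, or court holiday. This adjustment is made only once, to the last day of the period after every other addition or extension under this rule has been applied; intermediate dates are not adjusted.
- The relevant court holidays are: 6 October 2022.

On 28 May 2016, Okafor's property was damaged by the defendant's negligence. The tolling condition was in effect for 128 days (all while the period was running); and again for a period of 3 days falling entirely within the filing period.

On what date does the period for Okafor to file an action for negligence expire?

6 years after 28 May 2016 is May 28, 2022.
Tolling adds 128 days: May 28, 2022 + 128 days = October 3, 2022.
Tolling adds 3 days: October 3, 2022 + 3 days = October 6, 2022.
October 6, 2022 is a listed holiday. The next qualifying day is October 7, 2022.

October 7, 2022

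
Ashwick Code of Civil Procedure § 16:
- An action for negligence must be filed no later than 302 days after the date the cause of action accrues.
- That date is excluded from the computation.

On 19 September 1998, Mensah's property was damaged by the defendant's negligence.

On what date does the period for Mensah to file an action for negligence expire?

July 18, 1999

302 days after 19 September 1998 is July 18, 1999.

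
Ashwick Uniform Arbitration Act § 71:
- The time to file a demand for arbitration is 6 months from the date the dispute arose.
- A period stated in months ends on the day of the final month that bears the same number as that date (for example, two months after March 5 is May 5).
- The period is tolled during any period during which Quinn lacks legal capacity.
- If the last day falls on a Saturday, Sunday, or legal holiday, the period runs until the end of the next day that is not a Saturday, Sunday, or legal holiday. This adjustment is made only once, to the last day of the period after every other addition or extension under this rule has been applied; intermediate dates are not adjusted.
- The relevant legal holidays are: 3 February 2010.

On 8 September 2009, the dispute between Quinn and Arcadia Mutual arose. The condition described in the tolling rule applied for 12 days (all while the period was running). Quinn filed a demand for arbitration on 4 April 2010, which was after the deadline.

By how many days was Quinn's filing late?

6 months after 8 September 2009 is March 8, 2010.
Tolling adds 12 days: March 8, 2010 + 12 days = March 20, 2010.
March 20, 2010 is Saturday; March 21, 2010 is Sunday. The next qualifying day is March 22, 2010.
The deadline is March 22, 2010; from March 22, 2010 to April 4, 2010 is 13 days.

13 days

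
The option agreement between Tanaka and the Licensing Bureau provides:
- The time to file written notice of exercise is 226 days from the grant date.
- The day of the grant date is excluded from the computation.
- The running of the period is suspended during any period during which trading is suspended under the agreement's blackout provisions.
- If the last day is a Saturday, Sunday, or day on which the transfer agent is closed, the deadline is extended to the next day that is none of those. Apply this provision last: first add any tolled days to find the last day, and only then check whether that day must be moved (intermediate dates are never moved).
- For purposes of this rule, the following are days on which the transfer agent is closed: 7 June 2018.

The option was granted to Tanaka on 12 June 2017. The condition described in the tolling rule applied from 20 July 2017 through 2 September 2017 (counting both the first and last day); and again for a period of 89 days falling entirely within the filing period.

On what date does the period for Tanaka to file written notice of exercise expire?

June 8, 2018

226 days after 12 June 2017 is January 24, 2018.
From July 20, 2017 through September 2, 2017 inclusive is 45 days; tolling adds 45 days: January 24, 2018 + 45 days = March 10, 2018.
Tolling adds 89 days: March 10, 2018 + 89 days = June 7, 2018.
June 7, 2018 is a listed holiday. The next qualifying day is June 8, 2018.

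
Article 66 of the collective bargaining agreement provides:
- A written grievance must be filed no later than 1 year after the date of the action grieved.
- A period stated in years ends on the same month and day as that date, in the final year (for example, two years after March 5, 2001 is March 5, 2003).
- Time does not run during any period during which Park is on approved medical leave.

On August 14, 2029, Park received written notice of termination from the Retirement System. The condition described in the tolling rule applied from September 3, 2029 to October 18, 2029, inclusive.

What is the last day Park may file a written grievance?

September 29, 2030

1 year after August 14, 2029 is August 14, 2030.
From September 3, 2029 through October 18, 2029 inclusive is 46 days; tolling adds 46 days: August 14, 2030 + 46 days = September 29, 2030.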